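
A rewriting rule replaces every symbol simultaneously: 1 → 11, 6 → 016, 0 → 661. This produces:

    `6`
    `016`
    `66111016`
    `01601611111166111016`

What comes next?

661110166611101611111111111101601611111166111016

Applying the rule to each of the 20 symbols of 01601611111166111016 gives the pieces 661 11 016 661 11 016 11 11 11 11 11 11 016 016 11 11 11 661 11 016, which concatenate to the answer.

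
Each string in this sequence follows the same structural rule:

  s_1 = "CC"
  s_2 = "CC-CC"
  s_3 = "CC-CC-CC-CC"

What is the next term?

Each string is two copies of the previous one joined by '-'.
Doubling CC-CC-CC-CC with '-' between the halves:

CC-CC-CC-CC-CC-CC-CC-CC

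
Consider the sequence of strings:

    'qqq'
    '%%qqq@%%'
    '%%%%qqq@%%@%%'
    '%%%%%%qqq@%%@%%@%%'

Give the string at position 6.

%%%%%%%%%%qqq@%%@%%@%%@%%@%%

Every step adds %% to the front and @%% to the end of the previous string.
From %%%%%%qqq@%%@%%@%%, 2 further steps: %%%%%%qqq@%%@%%@%% → %%%%%%%%qqq@%%@%%@%%@%% → (answer).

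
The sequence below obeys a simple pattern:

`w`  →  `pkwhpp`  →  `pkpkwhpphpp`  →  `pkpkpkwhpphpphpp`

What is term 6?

Each term wraps the previous one in pk on the left and hpp on the right.
From pkpkpkwhpphpphpp, 2 further steps: pkpkpkwhpphpphpp → pkpkpkpkwhpphpphpphpp → (answer).

pkpkpkpkpkwhpphpphpphpphpp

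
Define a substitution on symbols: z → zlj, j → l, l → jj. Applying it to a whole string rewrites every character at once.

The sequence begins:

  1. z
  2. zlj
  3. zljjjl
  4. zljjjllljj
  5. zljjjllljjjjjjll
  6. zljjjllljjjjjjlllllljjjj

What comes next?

zljjjllljjjjjjlllllljjjjjjjjjjjjllll

φ(zljjjllljjjjjjlllllljjjj) expands symbol-by-symbol to zlj jj l l l jj jj jj l l l l l l jj jj jj jj jj jj l l l l; joining the 24 pieces gives the next term.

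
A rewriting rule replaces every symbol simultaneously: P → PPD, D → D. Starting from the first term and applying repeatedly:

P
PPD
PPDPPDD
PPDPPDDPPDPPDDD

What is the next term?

Replace each of the 15 characters of PPDPPDDPPDPPDDD in place — PPD PPD D PPD PPD D D PPD PPD D PPD PPD D D D — and concatenate.

PPDPPDDPPDPPDDDPPDPPDDPPDPPDDDD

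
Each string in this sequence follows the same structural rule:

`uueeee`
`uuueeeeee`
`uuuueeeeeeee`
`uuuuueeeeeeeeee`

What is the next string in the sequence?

Term n consists of n u's, followed by 2n e's, where the shown terms are n = 2, 3, 4, 5.
Setting n = 6 gives 6, 12 characters in each block.

uuuuuueeeeeeeeeeee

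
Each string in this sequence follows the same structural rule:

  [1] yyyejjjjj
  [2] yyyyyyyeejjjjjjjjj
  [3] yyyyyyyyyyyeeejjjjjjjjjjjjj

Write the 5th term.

yyyyyyyyyyyyyyyyyyyeeeeejjjjjjjjjjjjjjjjjjjjj

Each string has the form y^{4n-1} e^{n} j^{4n+1} (n = 1, 2, …).
At n = 5 the blocks have lengths 19, 5, 21.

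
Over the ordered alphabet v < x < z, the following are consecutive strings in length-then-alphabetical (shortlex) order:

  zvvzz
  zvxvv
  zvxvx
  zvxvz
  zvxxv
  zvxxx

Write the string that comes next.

Find the rightmost character of zvxxx below z, bump it to the next letter, and reset everything to its right to v.

zvxxz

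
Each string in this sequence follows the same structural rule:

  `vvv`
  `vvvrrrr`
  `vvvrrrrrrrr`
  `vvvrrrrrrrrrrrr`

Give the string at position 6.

Each term is the previous one with rrrr appended.
From vvvrrrrrrrrrrrr, 2 further steps: vvvrrrrrrrrrrrr → vvvrrrrrrrrrrrrrrrr → (answer).

vvvrrrrrrrrrrrrrrrrrrrr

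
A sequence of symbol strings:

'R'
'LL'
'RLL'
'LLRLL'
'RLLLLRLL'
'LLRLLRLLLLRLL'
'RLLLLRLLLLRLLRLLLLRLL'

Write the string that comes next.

From term 3 onward, concatenate the second-to-last term with the last: R·LL = RLL, LL·RLL = LLRLL, …
The next term joins LLRLLRLLLLRLL and RLLLLRLLLLRLLRLLLLRLL.

LLRLLRLLLLRLLRLLLLRLLLLRLLRLLLLRLL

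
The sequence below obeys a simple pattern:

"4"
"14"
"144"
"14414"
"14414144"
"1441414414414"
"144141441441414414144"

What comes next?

Each term (from the third on) is the previous term followed by the one before it: term 3 = 14·4 = 144.
Continuing: 144141441441414414144 · 1441414414414 gives term 8.

1441414414414144141441441414414414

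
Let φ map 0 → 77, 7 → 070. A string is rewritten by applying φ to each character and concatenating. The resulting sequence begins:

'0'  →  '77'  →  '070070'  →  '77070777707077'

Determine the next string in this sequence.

Applying the rule to each of the 14 symbols of 77070777707077 gives the pieces 070 070 77 070 77 070 070 070 070 77 070 77 070 070, which concatenate to the answer.

07007077070770700700700707707077070070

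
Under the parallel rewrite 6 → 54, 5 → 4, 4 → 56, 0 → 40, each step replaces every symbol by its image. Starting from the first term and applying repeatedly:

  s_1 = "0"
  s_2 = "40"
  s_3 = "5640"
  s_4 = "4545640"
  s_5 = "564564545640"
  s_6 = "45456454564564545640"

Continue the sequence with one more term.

564564545645645456454564564545640

φ(45456454564564545640) expands symbol-by-symbol to 56 4 56 4 54 56 4 56 4 54 56 4 54 56 4 56 4 54 56 40; joining the 20 pieces gives the next term.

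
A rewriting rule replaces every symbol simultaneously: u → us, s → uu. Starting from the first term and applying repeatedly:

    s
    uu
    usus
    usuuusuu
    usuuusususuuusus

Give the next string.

Applying the rule to each of the 16 symbols of usuuusususuuusus gives the pieces us uu us us us uu us uu us uu us us us uu us uu, which concatenate to the answer.

usuuusususuuusuuusuuusususuuusuu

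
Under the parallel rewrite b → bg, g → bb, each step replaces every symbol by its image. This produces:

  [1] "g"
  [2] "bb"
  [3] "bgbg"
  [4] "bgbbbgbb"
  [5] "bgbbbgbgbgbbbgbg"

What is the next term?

Rewriting the 16 symbols of bgbbbgbgbgbbbgbg one by one yields bg bb bg bg bg bb bg bb bg bb bg bg bg bb bg bb; concatenated:

bgbbbgbgbgbbbgbbbgbbbgbgbgbbbgbb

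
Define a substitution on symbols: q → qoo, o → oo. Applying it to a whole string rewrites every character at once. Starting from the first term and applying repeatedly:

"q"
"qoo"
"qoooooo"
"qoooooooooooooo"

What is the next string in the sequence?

Replace each of the 15 characters of qoooooooooooooo in place — qoo oo oo oo oo oo oo oo oo oo oo oo oo oo oo — and concatenate.

qoooooooooooooooooooooooooooooo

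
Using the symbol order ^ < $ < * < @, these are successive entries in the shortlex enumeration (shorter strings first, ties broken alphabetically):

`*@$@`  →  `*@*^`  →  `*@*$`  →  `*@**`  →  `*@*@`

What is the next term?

The successor of *@*@ increments the rightmost position that isn't already @ and resets every position after it to ^.

*@@^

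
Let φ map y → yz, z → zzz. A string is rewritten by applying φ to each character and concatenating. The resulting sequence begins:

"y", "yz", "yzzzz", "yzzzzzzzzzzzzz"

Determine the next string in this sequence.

Applying the rule to each of the 14 symbols of yzzzzzzzzzzzzz gives the pieces yz zzz zzz zzz zzz zzz zzz zzz zzz zzz zzz zzz zzz zzz, which concatenate to the answer.

yzzzzzzzzzzzzzzzzzzzzzzzzzzzzzzzzzzzzzzzz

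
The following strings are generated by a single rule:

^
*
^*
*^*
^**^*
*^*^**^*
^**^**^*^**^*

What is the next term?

*^*^**^*^**^**^*^**^*

This is a Fibonacci-style word recurrence s(k) = s(k−2)·s(k−1): e.g. ^·* = ^*.
The next term joins *^*^**^* and ^**^**^*^**^*.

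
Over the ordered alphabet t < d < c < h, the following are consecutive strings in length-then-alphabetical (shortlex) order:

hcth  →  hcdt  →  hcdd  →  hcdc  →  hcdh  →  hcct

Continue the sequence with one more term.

Find the rightmost character of hcct below h, bump it to the next letter, and reset everything to its right to t.

hccd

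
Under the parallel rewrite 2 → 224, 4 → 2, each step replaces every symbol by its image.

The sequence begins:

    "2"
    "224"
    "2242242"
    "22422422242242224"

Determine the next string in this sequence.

22422422242242224224224222422422242242242

Replace each of the 17 characters of 22422422242242224 in place — 224 224 2 224 224 2 224 224 224 2 224 224 2 224 224 224 2 — and concatenate.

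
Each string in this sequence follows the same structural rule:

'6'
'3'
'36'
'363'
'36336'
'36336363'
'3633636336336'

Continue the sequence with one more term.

363363633633636336363

From term 3 onward, concatenate the last term with the second-to-last: 3·6 = 36, 36·3 = 363, …
Continuing: 3633636336336 · 36336363 gives term 8.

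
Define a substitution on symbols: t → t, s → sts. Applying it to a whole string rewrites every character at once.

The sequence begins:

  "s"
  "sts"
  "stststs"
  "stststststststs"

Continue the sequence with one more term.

Replace each of the 15 characters of stststststststs in place — sts t sts t sts t sts t sts t sts t sts t sts — and concatenate.

stststststststststststststststs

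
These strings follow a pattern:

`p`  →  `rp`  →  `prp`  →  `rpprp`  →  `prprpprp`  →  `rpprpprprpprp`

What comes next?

From term 3 onward, concatenate the second-to-last term with the last: p·rp = prp, rp·prp = rpprp, …
Continuing: prprpprp · rpprpprprpprp gives term 7.

prprpprprpprpprprpprp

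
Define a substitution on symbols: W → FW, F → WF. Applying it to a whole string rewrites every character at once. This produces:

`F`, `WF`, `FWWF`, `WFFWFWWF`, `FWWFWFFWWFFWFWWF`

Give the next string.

Rewriting the 16 symbols of FWWFWFFWWFFWFWWF one by one yields WF FW FW WF FW WF WF FW FW WF WF FW WF FW FW WF; concatenated:

WFFWFWWFFWWFWFFWFWWFWFFWWFFWFWWF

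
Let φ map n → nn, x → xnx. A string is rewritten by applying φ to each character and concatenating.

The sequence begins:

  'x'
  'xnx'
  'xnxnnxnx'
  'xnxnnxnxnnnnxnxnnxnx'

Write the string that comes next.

xnxnnxnxnnnnxnxnnxnxnnnnnnnnxnxnnxnxnnnnxnxnnxnx

φ(xnxnnxnxnnnnxnxnnxnx) expands symbol-by-symbol to xnx nn xnx nn nn xnx nn xnx nn nn nn nn xnx nn xnx nn nn xnx nn xnx; joining the 20 pieces gives the next term.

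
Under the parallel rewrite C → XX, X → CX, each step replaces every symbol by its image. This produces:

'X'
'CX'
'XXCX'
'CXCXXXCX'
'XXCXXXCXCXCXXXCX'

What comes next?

Applying the rule to each of the 16 symbols of XXCXXXCXCXCXXXCX gives the pieces CX CX XX CX CX CX XX CX XX CX XX CX CX CX XX CX, which concatenate to the answer.

CXCXXXCXCXCXXXCXXXCXXXCXCXCXXXCX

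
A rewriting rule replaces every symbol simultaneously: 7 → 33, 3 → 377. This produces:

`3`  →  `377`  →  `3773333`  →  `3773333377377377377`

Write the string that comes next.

37733333773773773773773333377333337733333773333

Replace each of the 19 characters of 3773333377377377377 in place — 377 33 33 377 377 377 377 377 33 33 377 33 33 377 33 33 377 33 33 — and concatenate.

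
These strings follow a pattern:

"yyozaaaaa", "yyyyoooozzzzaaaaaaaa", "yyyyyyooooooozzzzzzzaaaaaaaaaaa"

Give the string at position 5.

yyyyyyyyyyooooooooooooozzzzzzzzzzzzzaaaaaaaaaaaaaaaaa

The n-th term is 2n y's then 3n-2 o's then 3n-2 z's then 3n+2 a's (n = 1, 2, …).
At n = 5 the blocks have lengths 10, 13, 13, 17.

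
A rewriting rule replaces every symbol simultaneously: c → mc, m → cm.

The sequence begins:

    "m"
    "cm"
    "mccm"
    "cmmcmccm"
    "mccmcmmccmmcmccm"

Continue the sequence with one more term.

Rewriting the 16 symbols of mccmcmmccmmcmccm one by one yields cm mc mc cm mc cm cm mc mc cm cm mc cm mc mc cm; concatenated:

cmmcmccmmccmcmmcmccmcmmccmmcmccm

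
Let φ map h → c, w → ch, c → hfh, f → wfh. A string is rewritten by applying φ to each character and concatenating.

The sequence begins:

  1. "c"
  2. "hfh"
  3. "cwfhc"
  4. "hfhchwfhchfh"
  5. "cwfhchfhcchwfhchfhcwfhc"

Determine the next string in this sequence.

Rewriting the 23 symbols of cwfhchfhcchwfhchfhcwfhc one by one yields hfh ch wfh c hfh c wfh c hfh hfh c ch wfh c hfh c wfh c hfh ch wfh c hfh; concatenated:

hfhchwfhchfhcwfhchfhhfhcchwfhchfhcwfhchfhchwfhchfh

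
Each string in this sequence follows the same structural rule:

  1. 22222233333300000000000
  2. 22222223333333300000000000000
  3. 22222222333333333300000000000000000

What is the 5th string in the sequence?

22222222223333333333333300000000000000000000000

Each string has the form 2^{n+3} 3^{2n} 0^{3n+2}, where the shown terms are n = 3, 4, 5.
At n = 7 the blocks have lengths 10, 14, 23.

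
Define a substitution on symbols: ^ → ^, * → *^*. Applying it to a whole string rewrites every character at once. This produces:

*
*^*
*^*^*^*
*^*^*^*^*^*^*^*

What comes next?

*^*^*^*^*^*^*^*^*^*^*^*^*^*^*^*

Replace each of the 15 characters of *^*^*^*^*^*^*^* in place — *^* ^ *^* ^ *^* ^ *^* ^ *^* ^ *^* ^ *^* ^ *^* — and concatenate.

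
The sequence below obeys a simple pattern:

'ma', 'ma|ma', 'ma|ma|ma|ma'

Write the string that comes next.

Each string is two copies of the previous one joined by '|'.
One more doubling of ma|ma|ma|ma gives the answer.

ma|ma|ma|ma|ma|ma|ma|ma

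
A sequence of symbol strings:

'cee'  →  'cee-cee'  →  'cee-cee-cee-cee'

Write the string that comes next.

s(k+1) = s(k)·-·s(k) — each term doubles the last with '-' between the halves.
Doubling cee-cee-cee-cee with '-' between the halves:

cee-cee-cee-cee-cee-cee-cee-cee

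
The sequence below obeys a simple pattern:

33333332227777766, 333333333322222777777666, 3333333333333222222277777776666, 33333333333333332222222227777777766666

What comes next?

333333333333333333322222222222777777777666666

Term n consists of 3n+1 3's, followed by 2n-1 2's, followed by n+3 7's, followed by n 6's, where the shown terms are n = 2, 3, 4, 5.
At n = 6 the blocks have lengths 19, 11, 9, 6.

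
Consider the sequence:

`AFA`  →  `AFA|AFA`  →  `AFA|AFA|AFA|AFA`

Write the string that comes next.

Each string is two copies of the previous one joined by '|'.
One more doubling of AFA|AFA|AFA|AFA gives the answer.

AFA|AFA|AFA|AFA|AFA|AFA|AFA|AFA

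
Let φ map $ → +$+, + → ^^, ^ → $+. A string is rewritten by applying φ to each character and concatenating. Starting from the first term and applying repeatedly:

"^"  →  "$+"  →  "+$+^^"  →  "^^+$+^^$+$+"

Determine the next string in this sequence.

$+$+^^+$+^^$+$++$+^^+$+^^

Expanding ^^+$+^^$+$+: ^→$+, ^→$+, +→^^, $→+$+, +→^^, ^→$+, ^→$+, $→+$+, +→^^, $→+$+, +→^^. Concatenated: $+ $+ ^^ +$+ ^^ $+ $+ +$+ ^^ +$+ ^^.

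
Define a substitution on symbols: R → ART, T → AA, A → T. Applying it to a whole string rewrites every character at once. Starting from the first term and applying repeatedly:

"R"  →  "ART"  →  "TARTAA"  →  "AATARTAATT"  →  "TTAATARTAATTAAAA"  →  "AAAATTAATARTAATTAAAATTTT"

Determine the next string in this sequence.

TTTTAAAATTAATARTAATTAAAATTTTAAAAAAAA

φ(AAAATTAATARTAATTAAAATTTT) expands symbol-by-symbol to T T T T AA AA T T AA T ART AA T T AA AA T T T T AA AA AA AA; joining the 24 pieces gives the next term.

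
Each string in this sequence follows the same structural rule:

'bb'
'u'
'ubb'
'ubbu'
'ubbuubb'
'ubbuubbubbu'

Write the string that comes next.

This is a Fibonacci-style word recurrence s(k) = s(k−1)·s(k−2): e.g. u·bb = ubb.
The next term joins ubbuubbubbu and ubbuubb.

ubbuubbubbuubbuubb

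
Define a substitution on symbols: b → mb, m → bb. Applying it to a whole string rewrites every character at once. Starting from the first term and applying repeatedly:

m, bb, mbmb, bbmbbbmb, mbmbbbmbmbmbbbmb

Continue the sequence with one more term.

Replace each of the 16 characters of mbmbbbmbmbmbbbmb in place — bb mb bb mb mb mb bb mb bb mb bb mb mb mb bb mb — and concatenate.

bbmbbbmbmbmbbbmbbbmbbbmbmbmbbbmb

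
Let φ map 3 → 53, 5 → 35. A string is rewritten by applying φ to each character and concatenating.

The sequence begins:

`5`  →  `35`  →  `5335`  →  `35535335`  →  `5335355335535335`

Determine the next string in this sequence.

35535335533535535335355335535335

Replace each of the 16 characters of 5335355335535335 in place — 35 53 53 35 53 35 35 53 53 35 35 53 35 53 53 35 — and concatenate.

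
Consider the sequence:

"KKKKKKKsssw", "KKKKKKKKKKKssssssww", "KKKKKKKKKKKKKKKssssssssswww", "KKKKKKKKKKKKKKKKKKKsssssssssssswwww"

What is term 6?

Term n consists of 4n+3 K's, followed by 3n s's, followed by n w's (n = 1, 2, …).
For term 6, n = 6, so the run lengths are 27, 18, 6.

KKKKKKKKKKKKKKKKKKKKKKKKKKKsssssssssssssssssswwwwww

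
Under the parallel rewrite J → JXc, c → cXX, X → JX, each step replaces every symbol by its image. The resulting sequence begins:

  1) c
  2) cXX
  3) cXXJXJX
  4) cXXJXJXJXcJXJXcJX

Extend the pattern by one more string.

Rewriting the 17 symbols of cXXJXJXJXcJXJXcJX one by one yields cXX JX JX JXc JX JXc JX JXc JX cXX JXc JX JXc JX cXX JXc JX; concatenated:

cXXJXJXJXcJXJXcJXJXcJXcXXJXcJXJXcJXcXXJXcJX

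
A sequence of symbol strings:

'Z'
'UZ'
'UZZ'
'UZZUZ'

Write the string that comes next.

Each term (from the third on) is the previous term followed by the one before it: term 3 = UZ·Z = UZZ.
So term 5 is UZZUZ·UZZ.

UZZUZUZZ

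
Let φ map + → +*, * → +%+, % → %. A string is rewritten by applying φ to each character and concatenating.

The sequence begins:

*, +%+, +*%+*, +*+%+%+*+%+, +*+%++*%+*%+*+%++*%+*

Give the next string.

Applying the rule to each of the 21 symbols of +*+%++*%+*%+*+%++*%+* gives the pieces +* +%+ +* % +* +* +%+ % +* +%+ % +* +%+ +* % +* +* +%+ % +* +%+, which concatenate to the answer.

+*+%++*%+*+*+%+%+*+%+%+*+%++*%+*+*+%+%+*+%+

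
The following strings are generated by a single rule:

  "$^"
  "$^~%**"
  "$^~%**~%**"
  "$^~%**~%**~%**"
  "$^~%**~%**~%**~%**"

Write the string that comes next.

Every step adds ~%** to the end: s(k+1) = s(k)·~%**.
So the next term is $^~%**~%**~%**~%**·~%**.

$^~%**~%**~%**~%**~%**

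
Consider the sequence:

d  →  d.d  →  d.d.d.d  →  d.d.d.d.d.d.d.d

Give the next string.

d.d.d.d.d.d.d.d.d.d.d.d.d.d.d.d

s(k+1) = s(k)·.·s(k) — each term doubles the last with '.' between the halves.
One more doubling of d.d.d.d.d.d.d.d gives the answer.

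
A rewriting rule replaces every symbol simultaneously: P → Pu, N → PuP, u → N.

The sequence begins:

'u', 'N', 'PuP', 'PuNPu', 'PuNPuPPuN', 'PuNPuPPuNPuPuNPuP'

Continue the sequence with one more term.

Replace each of the 17 characters of PuNPuPPuNPuPuNPuP in place — Pu N PuP Pu N Pu Pu N PuP Pu N Pu N PuP Pu N Pu — and concatenate.

PuNPuPPuNPuPuNPuPPuNPuNPuPPuNPu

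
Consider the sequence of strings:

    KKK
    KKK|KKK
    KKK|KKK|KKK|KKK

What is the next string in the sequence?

s(k+1) = s(k)·|·s(k) — each term doubles the last with '|' between the halves.
Doubling KKK|KKK|KKK|KKK with '|' between the halves:

KKK|KKK|KKK|KKK|KKK|KKK|KKK|KKK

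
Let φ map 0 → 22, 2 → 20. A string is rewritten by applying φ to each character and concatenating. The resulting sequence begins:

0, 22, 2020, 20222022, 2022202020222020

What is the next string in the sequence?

Replace each of the 16 characters of 2022202020222020 in place — 20 22 20 20 20 22 20 22 20 22 20 20 20 22 20 22 — and concatenate.

20222020202220222022202020222022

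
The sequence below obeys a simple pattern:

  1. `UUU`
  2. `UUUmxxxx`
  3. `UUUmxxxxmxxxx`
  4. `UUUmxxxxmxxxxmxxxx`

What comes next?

Each term is the previous one with mxxxx appended.
One more step from UUUmxxxxmxxxxmxxxx gives the answer.

UUUmxxxxmxxxxmxxxxmxxxx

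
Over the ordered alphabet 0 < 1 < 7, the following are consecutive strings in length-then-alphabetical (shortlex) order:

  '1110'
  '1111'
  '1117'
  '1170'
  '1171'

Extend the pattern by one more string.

The successor of 1171 increments the rightmost position that isn't already 7 and resets every position after it to 0.

1177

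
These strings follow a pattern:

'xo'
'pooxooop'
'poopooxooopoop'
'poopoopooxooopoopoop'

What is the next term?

Each term wraps the previous one in poo on the left and oop on the right.
One more step from poopoopooxooopoopoop gives the answer.

poopoopoopooxooopoopoopoop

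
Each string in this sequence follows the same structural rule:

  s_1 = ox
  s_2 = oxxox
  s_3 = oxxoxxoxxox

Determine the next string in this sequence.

Each string is two copies of the previous one joined by 'x'.
So the next term is two copies of oxxoxxoxxox with 'x' between the halves.

oxxoxxoxxoxxoxxoxxoxxox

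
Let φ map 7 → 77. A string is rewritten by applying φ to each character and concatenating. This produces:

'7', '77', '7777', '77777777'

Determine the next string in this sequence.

7777777777777777

Apply φ to 77777777 symbol by symbol: 7→77, 7→77, 7→77, 7→77, 7→77, 7→77, 7→77, 7→77; joined: 77 77 77 77 77 77 77 77.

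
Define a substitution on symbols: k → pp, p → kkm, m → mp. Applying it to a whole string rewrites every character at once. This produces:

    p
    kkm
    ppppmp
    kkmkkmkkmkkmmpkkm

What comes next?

Applying the rule to each of the 17 symbols of kkmkkmkkmkkmmpkkm gives the pieces pp pp mp pp pp mp pp pp mp pp pp mp mp kkm pp pp mp, which concatenate to the answer.

ppppmpppppmpppppmpppppmpmpkkmppppmp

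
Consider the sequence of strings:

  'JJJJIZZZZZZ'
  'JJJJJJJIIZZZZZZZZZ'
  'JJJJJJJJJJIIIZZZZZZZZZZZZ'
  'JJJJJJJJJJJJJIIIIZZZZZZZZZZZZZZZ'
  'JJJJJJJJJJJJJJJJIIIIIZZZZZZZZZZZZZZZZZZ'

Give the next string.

The n-th term is 3n-2 J's then n-1 I's then 3n Z's, where the shown terms are n = 2, 3, 4, 5, 6.
For the next term, n = 7, so the run lengths are 19, 6, 21.

JJJJJJJJJJJJJJJJJJJIIIIIIZZZZZZZZZZZZZZZZZZZZZ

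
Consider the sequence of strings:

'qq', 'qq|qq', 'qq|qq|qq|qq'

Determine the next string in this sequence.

Each string is two copies of the previous one joined by '|'.
Doubling qq|qq|qq|qq with '|' between the halves:

qq|qq|qq|qq|qq|qq|qq|qq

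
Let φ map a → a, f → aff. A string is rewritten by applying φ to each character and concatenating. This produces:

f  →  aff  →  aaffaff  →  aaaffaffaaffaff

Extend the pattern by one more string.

φ(aaaffaffaaffaff) expands symbol-by-symbol to a a a aff aff a aff aff a a aff aff a aff aff; joining the 15 pieces gives the next term.

aaaaffaffaaffaffaaaffaffaaffaff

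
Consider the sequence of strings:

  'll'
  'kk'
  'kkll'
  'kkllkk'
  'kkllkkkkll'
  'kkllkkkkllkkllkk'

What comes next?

This is a Fibonacci-style word recurrence s(k) = s(k−1)·s(k−2): e.g. kk·ll = kkll.
Continuing: kkllkkkkllkkllkk · kkllkkkkll gives term 7.

kkllkkkkllkkllkkkkllkkkkll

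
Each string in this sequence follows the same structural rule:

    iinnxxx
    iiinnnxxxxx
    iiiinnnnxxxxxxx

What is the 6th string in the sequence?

iiiiiiinnnnnnnxxxxxxxxxxxxx

Term n consists of n+1 i's, followed by n+1 n's, followed by 2n+1 x's (n = 1, 2, …).
For term 6, n = 6, so the run lengths are 7, 7, 13.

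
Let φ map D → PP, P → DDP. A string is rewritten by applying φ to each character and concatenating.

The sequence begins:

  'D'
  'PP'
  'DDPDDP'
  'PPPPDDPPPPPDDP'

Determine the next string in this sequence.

Rewriting the 14 symbols of PPPPDDPPPPPDDP one by one yields DDP DDP DDP DDP PP PP DDP DDP DDP DDP DDP PP PP DDP; concatenated:

DDPDDPDDPDDPPPPPDDPDDPDDPDDPDDPPPPPDDP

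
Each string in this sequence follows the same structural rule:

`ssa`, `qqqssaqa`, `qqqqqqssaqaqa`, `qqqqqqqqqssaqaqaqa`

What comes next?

Each term wraps the previous one in qqq on the left and qa on the right.
Applying this once more to qqqqqqqqqssaqaqaqa:

qqqqqqqqqqqqssaqaqaqaqa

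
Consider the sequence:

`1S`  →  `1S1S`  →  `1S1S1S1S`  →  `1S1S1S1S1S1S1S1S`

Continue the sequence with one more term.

s(k+1) = s(k)·s(k) — each term doubles the last.
So the next term is two copies of 1S1S1S1S1S1S1S1S.

1S1S1S1S1S1S1S1S1S1S1S1S1S1S1S1S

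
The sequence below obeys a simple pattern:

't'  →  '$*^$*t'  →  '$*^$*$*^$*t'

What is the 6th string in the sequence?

$*^$*$*^$*$*^$*$*^$*$*^$*t

The strings grow by a fixed prefix $*^$* each time.
From $*^$*$*^$*t, 3 further steps: $*^$*$*^$*t → $*^$*$*^$*$*^$*t → $*^$*$*^$*$*^$*$*^$*t → (answer).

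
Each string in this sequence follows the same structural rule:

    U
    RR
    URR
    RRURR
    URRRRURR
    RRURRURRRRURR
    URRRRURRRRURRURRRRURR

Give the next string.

This is a Fibonacci-style word recurrence s(k) = s(k−2)·s(k−1): e.g. U·RR = URR.
Continuing: RRURRURRRRURR · URRRRURRRRURRURRRRURR gives term 8.

RRURRURRRRURRURRRRURRRRURRURRRRURR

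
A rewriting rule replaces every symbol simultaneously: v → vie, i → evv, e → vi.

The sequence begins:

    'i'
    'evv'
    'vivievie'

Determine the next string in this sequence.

vieevvvieevvvivieevvvi

Rewriting each symbol of vivievie: v→vie, i→evv, v→vie, i→evv, e→vi, v→vie, i→evv, e→vi, which concatenates to vie evv vie evv vi vie evv vi.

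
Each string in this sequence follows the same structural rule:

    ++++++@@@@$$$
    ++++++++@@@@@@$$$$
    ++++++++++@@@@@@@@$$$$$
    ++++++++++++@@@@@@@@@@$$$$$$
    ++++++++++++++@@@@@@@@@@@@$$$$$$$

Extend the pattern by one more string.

The n-th term is 2n+2 +'s then 2n @'s then n+1 $'s, where the shown terms are n = 2, 3, 4, 5, 6.
Setting n = 7 gives 16, 14, 8 characters in each block.

++++++++++++++++@@@@@@@@@@@@@@$$$$$$$$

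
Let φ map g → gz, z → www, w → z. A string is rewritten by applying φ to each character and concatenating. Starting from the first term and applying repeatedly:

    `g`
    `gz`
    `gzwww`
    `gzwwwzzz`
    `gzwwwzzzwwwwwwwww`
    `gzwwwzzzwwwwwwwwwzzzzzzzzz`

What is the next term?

Applying the rule to each of the 26 symbols of gzwwwzzzwwwwwwwwwzzzzzzzzz gives the pieces gz www z z z www www www z z z z z z z z z www www www www www www www www www, which concatenate to the answer.

gzwwwzzzwwwwwwwwwzzzzzzzzzwwwwwwwwwwwwwwwwwwwwwwwwwww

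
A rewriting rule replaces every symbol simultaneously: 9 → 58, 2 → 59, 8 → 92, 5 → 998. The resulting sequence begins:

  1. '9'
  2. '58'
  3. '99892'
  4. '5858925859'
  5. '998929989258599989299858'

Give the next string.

φ(998929989258599989299858) expands symbol-by-symbol to 58 58 92 58 59 58 58 92 58 59 998 92 998 58 58 58 92 58 59 58 58 92 998 92; joining the 24 pieces gives the next term.

585892585958589258599989299858585892585958589299892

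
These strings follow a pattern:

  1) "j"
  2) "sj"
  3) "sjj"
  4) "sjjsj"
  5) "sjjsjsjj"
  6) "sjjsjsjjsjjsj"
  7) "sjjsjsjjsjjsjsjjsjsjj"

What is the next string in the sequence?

sjjsjsjjsjjsjsjjsjsjjsjjsjsjjsjjsj

From term 3 onward, concatenate the last term with the second-to-last: sj·j = sjj, sjj·sj = sjjsj, …
The next term joins sjjsjsjjsjjsjsjjsjsjj and sjjsjsjjsjjsj.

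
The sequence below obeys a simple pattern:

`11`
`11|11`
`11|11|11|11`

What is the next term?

11|11|11|11|11|11|11|11

Every step duplicates the string with '|' between the halves.
One more doubling of 11|11|11|11 gives the answer.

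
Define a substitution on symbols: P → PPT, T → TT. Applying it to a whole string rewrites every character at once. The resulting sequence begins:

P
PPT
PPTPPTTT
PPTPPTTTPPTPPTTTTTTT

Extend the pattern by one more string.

φ(PPTPPTTTPPTPPTTTTTTT) expands symbol-by-symbol to PPT PPT TT PPT PPT TT TT TT PPT PPT TT PPT PPT TT TT TT TT TT TT TT; joining the 20 pieces gives the next term.

PPTPPTTTPPTPPTTTTTTTPPTPPTTTPPTPPTTTTTTTTTTTTTTT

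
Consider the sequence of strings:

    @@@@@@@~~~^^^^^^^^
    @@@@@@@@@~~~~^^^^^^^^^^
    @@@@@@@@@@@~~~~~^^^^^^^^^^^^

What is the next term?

@@@@@@@@@@@@@~~~~~~^^^^^^^^^^^^^^

The n-th term is 2n+1 @'s then n ~'s then 2n+2 ^'s, where the shown terms are n = 3, 4, 5.
For the next term, n = 6, so the run lengths are 13, 6, 14.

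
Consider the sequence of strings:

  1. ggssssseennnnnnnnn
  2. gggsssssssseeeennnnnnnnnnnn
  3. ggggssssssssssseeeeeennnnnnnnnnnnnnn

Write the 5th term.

ggggggssssssssssssssssseeeeeeeeeennnnnnnnnnnnnnnnnnnnn

Each string has the form g^{n} s^{3n-1} e^{2n-2} n^{3n+3}, where the shown terms are n = 2, 3, 4.
Setting n = 6 gives 6, 17, 10, 21 characters in each block.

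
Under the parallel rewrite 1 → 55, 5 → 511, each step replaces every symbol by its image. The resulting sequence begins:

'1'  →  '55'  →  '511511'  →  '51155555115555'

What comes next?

Applying the rule to each of the 14 symbols of 51155555115555 gives the pieces 511 55 55 511 511 511 511 511 55 55 511 511 511 511, which concatenate to the answer.

51155555115115115115115555511511511511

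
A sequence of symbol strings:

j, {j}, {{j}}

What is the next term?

{{{j}}}

Each term wraps the previous one in { on the left and } on the right.
So the next term is {·{{j}}·}.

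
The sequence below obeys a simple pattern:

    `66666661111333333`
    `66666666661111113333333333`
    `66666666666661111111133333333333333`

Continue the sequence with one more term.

Reading off run lengths: 6 runs 7, 10, 13; 1 runs 4, 6, 8; 3 runs 6, 10, 14 — each is linear in n, where the shown terms are n = 2, 3, 4.
At n = 5 the blocks have lengths 16, 10, 18.

66666666666666661111111111333333333333333333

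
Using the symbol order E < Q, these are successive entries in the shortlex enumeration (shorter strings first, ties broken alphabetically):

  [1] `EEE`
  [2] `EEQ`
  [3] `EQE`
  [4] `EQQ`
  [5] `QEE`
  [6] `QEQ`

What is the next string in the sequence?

Find the rightmost character of QEQ below Q, bump it to the next letter, and reset everything to its right to E.

QQE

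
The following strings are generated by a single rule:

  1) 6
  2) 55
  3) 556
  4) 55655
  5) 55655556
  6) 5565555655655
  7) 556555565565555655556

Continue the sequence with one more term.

5565555655655556555565565555655655

From term 3 onward, concatenate the last term with the second-to-last: 55·6 = 556, 556·55 = 55655, …
So term 8 is 556555565565555655556·5565555655655.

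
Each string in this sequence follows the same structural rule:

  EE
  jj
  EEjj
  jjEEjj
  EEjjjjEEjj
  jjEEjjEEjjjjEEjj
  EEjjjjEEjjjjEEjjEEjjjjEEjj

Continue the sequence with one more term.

From term 3 onward, concatenate the second-to-last term with the last: EE·jj = EEjj, jj·EEjj = jjEEjj, …
So term 8 is jjEEjjEEjjjjEEjj·EEjjjjEEjjjjEEjjEEjjjjEEjj.

jjEEjjEEjjjjEEjjEEjjjjEEjjjjEEjjEEjjjjEEjj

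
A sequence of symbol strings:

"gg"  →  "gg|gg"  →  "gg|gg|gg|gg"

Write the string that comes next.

s(k+1) = s(k)·|·s(k) — each term doubles the last with '|' between the halves.
Doubling gg|gg|gg|gg with '|' between the halves:

gg|gg|gg|gg|gg|gg|gg|gg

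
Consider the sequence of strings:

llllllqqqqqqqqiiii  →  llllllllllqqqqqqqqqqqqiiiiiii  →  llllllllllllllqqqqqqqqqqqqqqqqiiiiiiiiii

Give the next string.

llllllllllllllllllqqqqqqqqqqqqqqqqqqqqiiiiiiiiiiiii

Reading off run lengths: l runs 6, 10, 14; q runs 8, 12, 16; i runs 4, 7, 10 — each is linear in n, where the shown terms are n = 2, 3, 4.
At n = 5 the blocks have lengths 18, 20, 13.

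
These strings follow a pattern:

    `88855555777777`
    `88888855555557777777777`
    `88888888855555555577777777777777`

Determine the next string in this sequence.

88888888888855555555555777777777777777777

Each string has the form 8^{3n} 5^{2n+3} 7^{4n+2} (n = 1, 2, …).
For the next term, n = 4, so the run lengths are 12, 11, 18.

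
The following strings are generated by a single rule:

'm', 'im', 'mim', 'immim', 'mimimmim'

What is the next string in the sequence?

immimmimimmim

Each term (from the third on) is the two preceding terms concatenated in order: term 3 = m·im = mim.
So term 6 is immim·mimimmim.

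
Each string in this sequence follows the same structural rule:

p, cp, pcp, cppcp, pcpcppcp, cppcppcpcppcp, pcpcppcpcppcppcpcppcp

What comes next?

cppcppcpcppcppcpcppcpcppcppcpcppcp

From term 3 onward, concatenate the second-to-last term with the last: p·cp = pcp, cp·pcp = cppcp, …
The next term joins cppcppcpcppcp and pcpcppcpcppcppcpcppcp.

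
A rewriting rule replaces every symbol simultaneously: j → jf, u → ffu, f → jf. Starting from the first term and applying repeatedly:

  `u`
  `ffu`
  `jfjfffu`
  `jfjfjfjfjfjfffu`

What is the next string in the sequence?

Rewriting the 15 symbols of jfjfjfjfjfjfffu one by one yields jf jf jf jf jf jf jf jf jf jf jf jf jf jf ffu; concatenated:

jfjfjfjfjfjfjfjfjfjfjfjfjfjfffu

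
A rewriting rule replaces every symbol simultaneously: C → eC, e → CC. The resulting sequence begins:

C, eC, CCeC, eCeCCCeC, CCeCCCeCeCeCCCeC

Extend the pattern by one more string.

eCeCCCeCeCeCCCeCCCeCCCeCeCeCCCeC

Replace each of the 16 characters of CCeCCCeCeCeCCCeC in place — eC eC CC eC eC eC CC eC CC eC CC eC eC eC CC eC — and concatenate.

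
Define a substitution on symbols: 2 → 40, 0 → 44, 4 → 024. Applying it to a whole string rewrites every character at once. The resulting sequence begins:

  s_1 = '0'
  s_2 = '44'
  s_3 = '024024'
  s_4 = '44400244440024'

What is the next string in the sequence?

Replace each of the 14 characters of 44400244440024 in place — 024 024 024 44 44 40 024 024 024 024 44 44 40 024 — and concatenate.

024024024444440024024024024444440024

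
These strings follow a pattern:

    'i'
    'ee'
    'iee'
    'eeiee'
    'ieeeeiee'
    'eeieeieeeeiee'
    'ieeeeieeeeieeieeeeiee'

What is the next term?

eeieeieeeeieeieeeeieeeeieeieeeeiee

Each term (from the third on) is the two preceding terms concatenated in order: term 3 = i·ee = iee.
So term 8 is eeieeieeeeiee·ieeeeieeeeieeieeeeiee.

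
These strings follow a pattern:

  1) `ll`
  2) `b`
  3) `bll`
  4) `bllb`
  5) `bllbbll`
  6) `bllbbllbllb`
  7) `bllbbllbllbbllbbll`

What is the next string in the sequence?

This is a Fibonacci-style word recurrence s(k) = s(k−1)·s(k−2): e.g. b·ll = bll.
The next term joins bllbbllbllbbllbbll and bllbbllbllb.

bllbbllbllbbllbbllbllbbllbllb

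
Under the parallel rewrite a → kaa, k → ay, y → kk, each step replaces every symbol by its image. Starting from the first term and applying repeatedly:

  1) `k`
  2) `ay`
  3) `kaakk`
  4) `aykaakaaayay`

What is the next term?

kaakkaykaakaaaykaakaakaakkkaakk

Apply φ to aykaakaaayay symbol by symbol: a→kaa, y→kk, k→ay, a→kaa, a→kaa, k→ay, a→kaa, a→kaa, a→kaa, y→kk, a→kaa, y→kk; joined: kaa kk ay kaa kaa ay kaa kaa kaa kk kaa kk.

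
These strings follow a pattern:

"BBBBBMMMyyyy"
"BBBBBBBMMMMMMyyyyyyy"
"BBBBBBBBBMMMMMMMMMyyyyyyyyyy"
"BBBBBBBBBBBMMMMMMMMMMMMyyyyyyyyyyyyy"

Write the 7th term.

Each string has the form B^{2n+3} M^{3n} y^{3n+1} (n = 1, 2, …).
For term 7, n = 7, so the run lengths are 17, 21, 22.

BBBBBBBBBBBBBBBBBMMMMMMMMMMMMMMMMMMMMMyyyyyyyyyyyyyyyyyyyyyy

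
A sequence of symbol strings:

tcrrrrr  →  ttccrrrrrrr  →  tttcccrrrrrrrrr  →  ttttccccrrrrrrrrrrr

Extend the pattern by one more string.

tttttcccccrrrrrrrrrrrrr

The n-th term is n-1 t's then n-1 c's then 2n+1 r's, where the shown terms are n = 2, 3, 4, 5.
Setting n = 6 gives 5, 5, 13 characters in each block.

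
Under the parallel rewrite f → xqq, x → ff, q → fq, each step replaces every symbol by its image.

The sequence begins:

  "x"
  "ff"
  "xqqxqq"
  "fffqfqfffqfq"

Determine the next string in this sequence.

xqqxqqxqqfqxqqfqxqqxqqxqqfqxqqfq

Rewriting each symbol of fffqfqfffqfq: f→xqq, f→xqq, f→xqq, q→fq, f→xqq, q→fq, f→xqq, f→xqq, f→xqq, q→fq, f→xqq, q→fq, which concatenates to xqq xqq xqq fq xqq fq xqq xqq xqq fq xqq fq.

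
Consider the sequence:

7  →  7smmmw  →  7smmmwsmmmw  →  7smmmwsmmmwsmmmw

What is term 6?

7smmmwsmmmwsmmmwsmmmwsmmmw

Every step adds smmmw to the end: s(k+1) = s(k)·smmmw.
From 7smmmwsmmmwsmmmw, 2 further steps: 7smmmwsmmmwsmmmw → 7smmmwsmmmwsmmmwsmmmw → (answer).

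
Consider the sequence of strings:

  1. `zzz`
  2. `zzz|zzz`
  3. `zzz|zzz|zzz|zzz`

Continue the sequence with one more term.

Every step duplicates the string with '|' between the halves.
Doubling zzz|zzz|zzz|zzz with '|' between the halves:

zzz|zzz|zzz|zzz|zzz|zzz|zzz|zzz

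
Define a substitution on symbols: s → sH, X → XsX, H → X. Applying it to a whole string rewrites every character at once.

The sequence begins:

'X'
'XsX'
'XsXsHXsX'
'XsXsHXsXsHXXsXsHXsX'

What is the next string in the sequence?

Rewriting the 19 symbols of XsXsHXsXsHXXsXsHXsX one by one yields XsX sH XsX sH X XsX sH XsX sH X XsX XsX sH XsX sH X XsX sH XsX; concatenated:

XsXsHXsXsHXXsXsHXsXsHXXsXXsXsHXsXsHXXsXsHXsX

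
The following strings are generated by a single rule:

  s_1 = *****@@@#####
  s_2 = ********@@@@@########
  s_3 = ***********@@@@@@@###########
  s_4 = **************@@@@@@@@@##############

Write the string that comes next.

Each string has the form *^{3n+2} @^{2n+1} #^{3n+2} (n = 1, 2, …).
For the next term, n = 5, so the run lengths are 17, 11, 17.

*****************@@@@@@@@@@@#################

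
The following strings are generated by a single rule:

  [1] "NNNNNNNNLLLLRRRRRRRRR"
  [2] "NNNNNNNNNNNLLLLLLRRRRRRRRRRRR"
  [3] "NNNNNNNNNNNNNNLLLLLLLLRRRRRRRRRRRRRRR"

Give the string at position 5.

Each string has the form N^{3n-1} L^{2n-2} R^{3n}, where the shown terms are n = 3, 4, 5.
Setting n = 7 gives 20, 12, 21 characters in each block.

NNNNNNNNNNNNNNNNNNNNLLLLLLLLLLLLRRRRRRRRRRRRRRRRRRRRR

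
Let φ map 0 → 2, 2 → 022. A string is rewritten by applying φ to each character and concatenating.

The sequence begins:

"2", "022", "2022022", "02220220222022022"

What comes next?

φ(02220220222022022) expands symbol-by-symbol to 2 022 022 022 2 022 022 2 022 022 022 2 022 022 2 022 022; joining the 17 pieces gives the next term.

20220220222022022202202202220220222022022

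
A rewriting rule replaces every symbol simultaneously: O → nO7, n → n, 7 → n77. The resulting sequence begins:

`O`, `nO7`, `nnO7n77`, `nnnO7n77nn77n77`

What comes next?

nnnnO7n77nn77n77nnn77n77nn77n77

Replace each of the 15 characters of nnnO7n77nn77n77 in place — n n n nO7 n77 n n77 n77 n n n77 n77 n n77 n77 — and concatenate.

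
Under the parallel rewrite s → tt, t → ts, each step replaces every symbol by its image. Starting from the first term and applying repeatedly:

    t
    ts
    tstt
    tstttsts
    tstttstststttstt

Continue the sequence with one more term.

tstttstststttstttstttstststttsts

Applying the rule to each of the 16 symbols of tstttstststttstt gives the pieces ts tt ts ts ts tt ts tt ts tt ts ts ts tt ts ts, which concatenate to the answer.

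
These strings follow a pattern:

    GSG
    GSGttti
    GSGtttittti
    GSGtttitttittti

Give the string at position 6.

Every step adds ttti to the end: s(k+1) = s(k)·ttti.
From GSGtttitttittti, 2 further steps: GSGtttitttittti → GSGtttitttitttittti → (answer).

GSGtttitttitttitttittti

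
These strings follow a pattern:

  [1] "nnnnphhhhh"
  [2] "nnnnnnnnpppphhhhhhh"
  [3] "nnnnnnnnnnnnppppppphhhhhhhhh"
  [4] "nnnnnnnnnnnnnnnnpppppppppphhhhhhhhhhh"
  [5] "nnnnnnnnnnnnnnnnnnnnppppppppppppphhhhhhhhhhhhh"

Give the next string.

Each string has the form n^{4n} p^{3n-2} h^{2n+3} (n = 1, 2, …).
Setting n = 6 gives 24, 16, 15 characters in each block.

nnnnnnnnnnnnnnnnnnnnnnnnpppppppppppppppphhhhhhhhhhhhhhh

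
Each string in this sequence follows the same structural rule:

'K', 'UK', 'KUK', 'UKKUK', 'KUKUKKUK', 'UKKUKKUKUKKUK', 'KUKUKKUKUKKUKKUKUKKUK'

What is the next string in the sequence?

UKKUKKUKUKKUKKUKUKKUKUKKUKKUKUKKUK

This is a Fibonacci-style word recurrence s(k) = s(k−2)·s(k−1): e.g. K·UK = KUK.
The next term joins UKKUKKUKUKKUK and KUKUKKUKUKKUKKUKUKKUK.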